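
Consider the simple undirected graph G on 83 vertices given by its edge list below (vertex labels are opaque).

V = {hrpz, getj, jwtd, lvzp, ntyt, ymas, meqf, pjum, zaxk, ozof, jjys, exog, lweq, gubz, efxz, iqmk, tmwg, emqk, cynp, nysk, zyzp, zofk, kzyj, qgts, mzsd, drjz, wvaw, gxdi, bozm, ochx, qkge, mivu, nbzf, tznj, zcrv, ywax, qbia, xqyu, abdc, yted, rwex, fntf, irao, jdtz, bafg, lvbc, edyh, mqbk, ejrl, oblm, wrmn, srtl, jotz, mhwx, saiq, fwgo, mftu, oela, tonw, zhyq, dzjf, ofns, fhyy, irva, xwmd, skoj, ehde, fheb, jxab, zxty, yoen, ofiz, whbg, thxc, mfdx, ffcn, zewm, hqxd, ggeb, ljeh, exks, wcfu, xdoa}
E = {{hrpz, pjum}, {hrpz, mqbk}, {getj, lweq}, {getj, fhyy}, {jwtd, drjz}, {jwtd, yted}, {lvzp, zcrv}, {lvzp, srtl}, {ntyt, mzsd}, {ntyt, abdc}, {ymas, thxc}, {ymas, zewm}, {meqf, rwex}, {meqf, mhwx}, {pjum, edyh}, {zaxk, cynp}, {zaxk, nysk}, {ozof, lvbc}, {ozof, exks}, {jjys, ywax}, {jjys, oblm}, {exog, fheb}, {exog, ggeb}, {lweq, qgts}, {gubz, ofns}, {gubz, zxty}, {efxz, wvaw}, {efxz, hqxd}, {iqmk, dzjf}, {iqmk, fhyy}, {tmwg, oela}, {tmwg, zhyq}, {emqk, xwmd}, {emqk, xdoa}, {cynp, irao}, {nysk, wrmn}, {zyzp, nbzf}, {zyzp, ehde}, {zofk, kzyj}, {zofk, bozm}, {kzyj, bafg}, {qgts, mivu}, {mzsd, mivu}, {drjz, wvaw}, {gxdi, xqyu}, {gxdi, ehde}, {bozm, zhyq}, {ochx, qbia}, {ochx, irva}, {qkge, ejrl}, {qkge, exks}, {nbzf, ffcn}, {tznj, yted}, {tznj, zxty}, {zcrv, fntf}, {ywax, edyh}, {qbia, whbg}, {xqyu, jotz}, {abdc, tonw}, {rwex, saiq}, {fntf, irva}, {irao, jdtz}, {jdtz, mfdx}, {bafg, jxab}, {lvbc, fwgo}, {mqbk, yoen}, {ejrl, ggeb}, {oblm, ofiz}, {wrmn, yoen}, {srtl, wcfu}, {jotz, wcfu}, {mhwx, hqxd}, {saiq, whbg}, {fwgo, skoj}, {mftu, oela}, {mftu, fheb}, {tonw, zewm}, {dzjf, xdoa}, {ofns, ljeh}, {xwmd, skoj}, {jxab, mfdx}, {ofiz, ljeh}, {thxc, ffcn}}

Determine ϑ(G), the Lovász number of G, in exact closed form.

Vertex zaxk has 2 neighbors: cynp, nysk.
deg(ofiz) = 2; N(ofiz) = {oblm, ljeh}.
N(irao) = {cynp, jdtz}, |N(irao)| = 2.
Vertex ggeb has 2 neighbors: exog, ejrl.
2-regular, N=83; this is C_{83}, the 83-cycle.
The 42 distinct eigenvalues: [2.0, 1.99427, 1.97712, 1.94865, 1.90901, 1.85844, 1.79722, 1.72571, 1.64431, 1.5535, 1.45378, 1.34575, 1.23, 1.1072, 0.97807, 0.84333, 0.70376, 0.56016, 0.41335, 0.26418, 0.11349, -0.03785, -0.18897, -0.33901, -0.48711, -0.63242, -0.7741, -0.91135, -1.04338, -1.16944, -1.28879, -1.40077, -1.50472, -1.60005, -1.68622, -1.76273, -1.82914, -1.88507, -1.93021, -1.96429, -1.98712, -1.99857].
ϑ = −N·λ_min/(λ_max−λ_min) = −83·(-2*cos(pi/83))/(2−(-2*cos(pi/83))) = 83*cos(pi/83)/(cos(pi/83) + 1).
ϑ(G) ≈ 41.485132588.
41 ≤ 83*cos(pi/83)/(cos(pi/83) + 1) ≤ 42: both strict.

83*cos(pi/83)/(cos(pi/83) + 1)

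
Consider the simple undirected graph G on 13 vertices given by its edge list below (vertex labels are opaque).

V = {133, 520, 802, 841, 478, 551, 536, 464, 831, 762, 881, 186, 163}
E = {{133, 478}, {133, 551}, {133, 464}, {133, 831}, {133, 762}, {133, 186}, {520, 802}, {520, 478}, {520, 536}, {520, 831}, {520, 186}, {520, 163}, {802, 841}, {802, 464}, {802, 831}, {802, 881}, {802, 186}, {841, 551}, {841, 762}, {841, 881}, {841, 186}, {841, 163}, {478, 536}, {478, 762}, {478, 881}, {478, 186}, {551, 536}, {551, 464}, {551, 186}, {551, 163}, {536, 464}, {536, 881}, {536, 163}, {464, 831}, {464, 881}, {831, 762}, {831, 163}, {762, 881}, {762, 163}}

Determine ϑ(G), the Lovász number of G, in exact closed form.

Vertex 831 has 6 neighbors: 133, 520, 802, 464, 762, 163.
Vertex 536 has 6 neighbors: 520, 478, 551, 464, 881, 163.
N(186) = {133, 520, 802, 841, 478, 551}, |N(186)| = 6.
deg(841) = 6; N(841) = {802, 551, 762, 881, 186, 163}.
Regular of degree 6 on 13 vertices: strongly regular (13,6,2,3).
Distinct eigenvalues (to 4 d.p.): [6.0, 1.3028, -2.3028].
Lovász: ϑ = −13(-sqrt(13)/2 - 1/2)/(6+-(-sqrt(13)/2 - 1/2)) = sqrt(13).
ϑ(G) ≈ 3.605551.

sqrt(13)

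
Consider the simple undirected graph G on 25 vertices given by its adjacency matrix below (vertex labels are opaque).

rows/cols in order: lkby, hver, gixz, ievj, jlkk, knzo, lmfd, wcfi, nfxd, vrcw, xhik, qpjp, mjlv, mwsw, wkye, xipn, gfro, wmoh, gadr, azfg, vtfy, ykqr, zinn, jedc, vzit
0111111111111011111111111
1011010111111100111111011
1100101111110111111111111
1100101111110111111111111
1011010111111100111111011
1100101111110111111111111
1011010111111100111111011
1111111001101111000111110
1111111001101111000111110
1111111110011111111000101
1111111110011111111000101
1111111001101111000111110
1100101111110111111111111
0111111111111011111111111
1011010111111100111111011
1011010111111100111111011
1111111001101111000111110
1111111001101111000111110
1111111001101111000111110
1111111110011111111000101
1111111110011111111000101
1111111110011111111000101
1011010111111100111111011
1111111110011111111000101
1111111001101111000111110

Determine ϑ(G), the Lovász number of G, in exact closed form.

7

N(jlkk) = {lkby, gixz, ievj, knzo, wcfi, nfxd, vrcw, xhik, qpjp, mjlv, mwsw, gfro, wmoh, gadr, azfg, vtfy, ykqr, jedc, vzit}, |N(jlkk)| = 19.
Vertex mwsw has 23 neighbors: hver, gixz, ievj, jlkk, knzo, lmfd, wcfi, nfxd, vrcw, xhik, qpjp, mjlv, wkye, xipn, gfro, wmoh, gadr, azfg, vtfy, ykqr, zinn, jedc, vzit.
deg(vrcw) = 19; N(vrcw) = {lkby, hver, gixz, ievj, jlkk, knzo, lmfd, wcfi, nfxd, qpjp, mjlv, mwsw, wkye, xipn, gfro, wmoh, gadr, zinn, vzit}.
N(lmfd) = {lkby, gixz, ievj, knzo, wcfi, nfxd, vrcw, xhik, qpjp, mjlv, mwsw, gfro, wmoh, gadr, azfg, vtfy, ykqr, jedc, vzit}, |N(lmfd)| = 19.
Complete 5-partite, parts [7, 6, 6, 4, 2]: perfect, ϑ = α = 7.
= 7.00000000… (decimal).
α=7, χ(Ḡ)=7; ϑ=7 lies between (collapsed).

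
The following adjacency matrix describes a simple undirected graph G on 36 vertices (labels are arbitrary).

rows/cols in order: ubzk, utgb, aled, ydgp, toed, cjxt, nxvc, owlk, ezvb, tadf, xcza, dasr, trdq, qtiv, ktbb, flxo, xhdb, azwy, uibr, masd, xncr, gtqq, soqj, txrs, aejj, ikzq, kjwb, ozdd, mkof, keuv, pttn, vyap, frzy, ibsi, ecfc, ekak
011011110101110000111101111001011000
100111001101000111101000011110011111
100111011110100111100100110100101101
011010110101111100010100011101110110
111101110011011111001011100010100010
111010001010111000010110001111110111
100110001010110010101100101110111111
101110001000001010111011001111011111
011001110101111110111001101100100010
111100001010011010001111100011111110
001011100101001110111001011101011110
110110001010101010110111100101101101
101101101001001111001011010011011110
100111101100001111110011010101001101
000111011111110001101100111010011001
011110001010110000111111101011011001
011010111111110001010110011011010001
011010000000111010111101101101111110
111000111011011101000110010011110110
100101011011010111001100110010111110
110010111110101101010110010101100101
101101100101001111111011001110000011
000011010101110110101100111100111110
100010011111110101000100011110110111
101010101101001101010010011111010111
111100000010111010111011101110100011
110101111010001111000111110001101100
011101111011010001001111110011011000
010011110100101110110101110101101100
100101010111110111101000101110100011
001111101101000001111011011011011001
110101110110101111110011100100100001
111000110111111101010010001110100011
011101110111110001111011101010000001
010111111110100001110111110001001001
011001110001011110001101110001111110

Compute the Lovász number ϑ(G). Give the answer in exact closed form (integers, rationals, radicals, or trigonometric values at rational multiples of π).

8

deg(ozdd) = 21; N(ozdd) = {utgb, aled, ydgp, cjxt, nxvc, owlk, ezvb, xcza, dasr, qtiv, azwy, xncr, gtqq, soqj, txrs, aejj, ikzq, mkof, keuv, vyap, frzy}.
Vertex flxo has 21 neighbors: utgb, aled, ydgp, toed, ezvb, xcza, trdq, qtiv, uibr, masd, xncr, gtqq, soqj, txrs, aejj, kjwb, mkof, keuv, vyap, frzy, ekak.
deg(ibsi) = 21; N(ibsi) = {utgb, aled, ydgp, cjxt, nxvc, owlk, tadf, xcza, dasr, trdq, qtiv, azwy, uibr, masd, xncr, soqj, txrs, aejj, kjwb, mkof, ekak}.
Vertex azwy has 21 neighbors: utgb, aled, toed, trdq, qtiv, ktbb, xhdb, uibr, masd, xncr, gtqq, txrs, aejj, kjwb, ozdd, keuv, pttn, vyap, frzy, ibsi, ecfc.
Regular of degree 21 on 36 vertices: this is K(9,2), the Kneser graph.
Distinct eigenvalues (to 6 d.p.): [21.0, 1.0, -6.0].
λ_max=21, λ_min=-6; ϑ = −36·λ_min/(λ_max−λ_min) = 8.
≈ 8.00000000 (to 8 d.p.).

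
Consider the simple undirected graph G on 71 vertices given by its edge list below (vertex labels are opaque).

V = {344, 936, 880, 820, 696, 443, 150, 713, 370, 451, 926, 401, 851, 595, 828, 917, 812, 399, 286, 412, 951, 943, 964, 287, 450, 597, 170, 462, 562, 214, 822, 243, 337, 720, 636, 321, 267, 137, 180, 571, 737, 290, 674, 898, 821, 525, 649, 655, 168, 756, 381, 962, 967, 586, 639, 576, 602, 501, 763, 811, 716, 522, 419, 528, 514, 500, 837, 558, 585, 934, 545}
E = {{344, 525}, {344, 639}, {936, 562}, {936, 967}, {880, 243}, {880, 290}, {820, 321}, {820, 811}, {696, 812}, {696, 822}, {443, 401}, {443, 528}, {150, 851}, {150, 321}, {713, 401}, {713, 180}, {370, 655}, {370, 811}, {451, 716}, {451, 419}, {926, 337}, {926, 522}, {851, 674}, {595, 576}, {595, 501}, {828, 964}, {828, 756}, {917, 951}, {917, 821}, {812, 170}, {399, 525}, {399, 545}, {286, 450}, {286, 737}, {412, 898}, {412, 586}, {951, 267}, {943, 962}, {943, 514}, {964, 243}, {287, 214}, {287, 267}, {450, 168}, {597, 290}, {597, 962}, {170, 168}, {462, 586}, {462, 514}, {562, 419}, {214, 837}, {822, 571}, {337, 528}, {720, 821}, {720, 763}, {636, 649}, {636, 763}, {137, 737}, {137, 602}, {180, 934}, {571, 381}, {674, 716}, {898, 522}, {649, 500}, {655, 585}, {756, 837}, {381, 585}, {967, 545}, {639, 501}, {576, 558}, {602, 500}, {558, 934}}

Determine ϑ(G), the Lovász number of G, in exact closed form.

deg(674) = 2; N(674) = {851, 716}.
Vertex 381 has 2 neighbors: 571, 585.
deg(822) = 2; N(822) = {696, 571}.
Vertex 451 has 2 neighbors: 716, 419.
71-vertex 2-regular graph: this is C_{71}, the 71-cycle.
The 36 distinct eigenvalues: [2.0, 1.992174, 1.968756, 1.92993, 1.876, 1.807387, 1.724629, 1.628374, 1.519374, 1.398483, 1.266648, 1.124899, 0.974346, 0.816167, 0.651601, 0.481935, 0.308498, 0.132646, -0.044244, -0.220788, -0.395604, -0.567324, -0.734603, -0.896134, -1.05065, -1.196945, -1.333871, -1.460358, -1.575416, -1.678144, -1.767738, -1.843498, -1.904829, -1.951253, -1.982405, -1.998042].
Lovász: ϑ = −71(-2*cos(pi/71))/(2+-(-1)*2*cos(pi/71)) = 71*cos(pi/71)/(cos(pi/71) + 1).
≈ 35.48262 (to 5 d.p.).
Sandwich: α(G)=35 ≤ ϑ(G)=71*cos(pi/71)/(cos(pi/71) + 1) ≤ χ(Ḡ)=36 (both strict).

71*cos(pi/71)/(cos(pi/71) + 1)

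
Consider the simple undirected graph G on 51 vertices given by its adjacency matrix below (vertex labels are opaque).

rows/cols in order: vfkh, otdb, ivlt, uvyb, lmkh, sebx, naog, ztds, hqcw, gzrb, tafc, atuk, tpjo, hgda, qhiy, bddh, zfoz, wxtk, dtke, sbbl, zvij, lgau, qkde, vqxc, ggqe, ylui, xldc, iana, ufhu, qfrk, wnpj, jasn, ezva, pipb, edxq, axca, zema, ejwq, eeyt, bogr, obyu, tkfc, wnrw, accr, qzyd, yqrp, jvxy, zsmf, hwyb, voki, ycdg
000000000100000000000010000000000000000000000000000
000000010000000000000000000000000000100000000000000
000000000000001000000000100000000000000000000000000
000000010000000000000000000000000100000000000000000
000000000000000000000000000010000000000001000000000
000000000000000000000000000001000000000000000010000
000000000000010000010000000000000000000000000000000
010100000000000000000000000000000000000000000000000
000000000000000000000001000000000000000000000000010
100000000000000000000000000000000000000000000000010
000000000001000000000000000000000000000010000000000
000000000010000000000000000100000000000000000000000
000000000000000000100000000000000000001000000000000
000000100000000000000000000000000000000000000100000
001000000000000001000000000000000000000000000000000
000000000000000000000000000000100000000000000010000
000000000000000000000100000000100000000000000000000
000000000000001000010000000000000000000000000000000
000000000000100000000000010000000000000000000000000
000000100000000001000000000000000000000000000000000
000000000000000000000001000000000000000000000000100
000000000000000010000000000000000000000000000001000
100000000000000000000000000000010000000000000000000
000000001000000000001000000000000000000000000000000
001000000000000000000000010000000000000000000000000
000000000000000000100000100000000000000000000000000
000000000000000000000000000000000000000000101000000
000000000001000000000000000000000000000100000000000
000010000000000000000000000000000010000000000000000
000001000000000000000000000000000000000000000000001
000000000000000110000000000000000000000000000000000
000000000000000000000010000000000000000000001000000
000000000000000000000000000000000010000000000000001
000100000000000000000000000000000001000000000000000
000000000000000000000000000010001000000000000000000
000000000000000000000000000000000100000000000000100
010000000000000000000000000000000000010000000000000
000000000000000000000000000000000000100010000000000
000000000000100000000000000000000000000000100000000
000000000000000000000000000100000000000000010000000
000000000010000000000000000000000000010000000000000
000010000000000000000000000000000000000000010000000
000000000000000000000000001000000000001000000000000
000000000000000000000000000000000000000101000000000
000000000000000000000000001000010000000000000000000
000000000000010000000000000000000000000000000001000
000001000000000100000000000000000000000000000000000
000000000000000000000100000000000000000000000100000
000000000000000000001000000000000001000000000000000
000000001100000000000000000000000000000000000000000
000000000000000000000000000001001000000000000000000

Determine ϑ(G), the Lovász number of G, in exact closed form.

51*cos(pi/51)/(cos(pi/51) + 1)

Vertex ylui has 2 neighbors: dtke, ggqe.
deg(ufhu) = 2; N(ufhu) = {lmkh, edxq}.
deg(tpjo) = 2; N(tpjo) = {dtke, eeyt}.
deg(ezva) = 2; N(ezva) = {edxq, ycdg}.
Regular of degree 2 on 51 vertices: this is C_{51}, the 51-cycle.
Distinct eigenvalues (to 5 d.p.): [2.0, 1.98484, 1.93959, 1.86494, 1.76202, 1.63239, 1.47802, 1.30124, 1.10473, 0.89148, 0.66471, 0.42787, 0.18454, -0.06159, -0.30678, -0.54733, -0.77957, -1.0, -1.20527, -1.39227, -1.55816, -1.70043, -1.81693, -1.90588, -1.96595, -1.99621].
With N=51: ϑ(G) = 51·(-(-1)*2*cos(pi/51))/(2−(-2*cos(pi/51))) = 51*cos(pi/51)/(cos(pi/51) + 1).
≈ 25.475794 (to 6 d.p.).
α=25, χ(Ḡ)=26; ϑ=51*cos(pi/51)/(cos(pi/51) + 1) lies between (both strict).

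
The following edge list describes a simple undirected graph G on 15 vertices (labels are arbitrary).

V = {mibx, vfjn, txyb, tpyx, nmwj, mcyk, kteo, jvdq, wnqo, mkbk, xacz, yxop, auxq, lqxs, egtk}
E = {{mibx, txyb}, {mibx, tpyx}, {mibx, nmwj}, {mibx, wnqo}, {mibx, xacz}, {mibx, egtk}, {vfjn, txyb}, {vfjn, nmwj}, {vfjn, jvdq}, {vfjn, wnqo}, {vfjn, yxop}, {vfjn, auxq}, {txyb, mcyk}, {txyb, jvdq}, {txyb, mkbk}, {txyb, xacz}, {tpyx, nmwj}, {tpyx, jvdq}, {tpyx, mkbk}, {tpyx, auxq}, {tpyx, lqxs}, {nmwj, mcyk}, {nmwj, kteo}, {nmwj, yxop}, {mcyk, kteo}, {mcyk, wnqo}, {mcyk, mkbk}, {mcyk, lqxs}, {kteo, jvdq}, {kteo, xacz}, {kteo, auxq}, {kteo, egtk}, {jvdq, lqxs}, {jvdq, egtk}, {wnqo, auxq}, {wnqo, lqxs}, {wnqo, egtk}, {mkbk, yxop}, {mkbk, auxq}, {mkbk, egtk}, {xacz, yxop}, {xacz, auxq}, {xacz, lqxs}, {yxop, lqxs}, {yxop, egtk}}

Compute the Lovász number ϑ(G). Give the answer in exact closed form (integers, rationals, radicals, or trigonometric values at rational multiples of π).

5

Vertex vfjn has 6 neighbors: txyb, nmwj, jvdq, wnqo, yxop, auxq.
deg(auxq) = 6; N(auxq) = {vfjn, tpyx, kteo, wnqo, mkbk, xacz}.
N(lqxs) = {tpyx, mcyk, jvdq, wnqo, xacz, yxop}, |N(lqxs)| = 6.
deg(nmwj) = 6; N(nmwj) = {mibx, vfjn, tpyx, mcyk, kteo, yxop}.
15-vertex 6-regular graph: Kneser K(6,2) on C(6,2)=15 vertices.
spec(A) ≈ [6.0, 1.0, -3.0] (distinct, 3 d.p.).
−15·(-3) / ((6)−(-3)) = 5 = ϑ(G).
= 5.0000000… (decimal).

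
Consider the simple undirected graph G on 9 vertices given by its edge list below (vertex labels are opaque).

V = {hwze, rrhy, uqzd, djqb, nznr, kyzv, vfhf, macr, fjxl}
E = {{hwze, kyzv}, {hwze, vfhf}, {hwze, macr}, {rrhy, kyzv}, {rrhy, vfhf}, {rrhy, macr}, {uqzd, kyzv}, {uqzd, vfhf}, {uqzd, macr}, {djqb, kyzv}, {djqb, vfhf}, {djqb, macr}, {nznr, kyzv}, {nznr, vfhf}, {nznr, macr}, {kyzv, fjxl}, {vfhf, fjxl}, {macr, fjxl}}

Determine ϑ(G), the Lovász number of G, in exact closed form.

Vertex fjxl has 3 neighbors: kyzv, vfhf, macr.
N(rrhy) = {kyzv, vfhf, macr}, |N(rrhy)| = 3.
N(djqb) = {kyzv, vfhf, macr}, |N(djqb)| = 3.
deg(macr) = 6; N(macr) = {hwze, rrhy, uqzd, djqb, nznr, fjxl}.
2 parts of sizes [6, 3]; α(G) = 6 = ϑ (perfect).
Numerically 6.0000000.
6 ≤ 6 ≤ 6: collapsed.

6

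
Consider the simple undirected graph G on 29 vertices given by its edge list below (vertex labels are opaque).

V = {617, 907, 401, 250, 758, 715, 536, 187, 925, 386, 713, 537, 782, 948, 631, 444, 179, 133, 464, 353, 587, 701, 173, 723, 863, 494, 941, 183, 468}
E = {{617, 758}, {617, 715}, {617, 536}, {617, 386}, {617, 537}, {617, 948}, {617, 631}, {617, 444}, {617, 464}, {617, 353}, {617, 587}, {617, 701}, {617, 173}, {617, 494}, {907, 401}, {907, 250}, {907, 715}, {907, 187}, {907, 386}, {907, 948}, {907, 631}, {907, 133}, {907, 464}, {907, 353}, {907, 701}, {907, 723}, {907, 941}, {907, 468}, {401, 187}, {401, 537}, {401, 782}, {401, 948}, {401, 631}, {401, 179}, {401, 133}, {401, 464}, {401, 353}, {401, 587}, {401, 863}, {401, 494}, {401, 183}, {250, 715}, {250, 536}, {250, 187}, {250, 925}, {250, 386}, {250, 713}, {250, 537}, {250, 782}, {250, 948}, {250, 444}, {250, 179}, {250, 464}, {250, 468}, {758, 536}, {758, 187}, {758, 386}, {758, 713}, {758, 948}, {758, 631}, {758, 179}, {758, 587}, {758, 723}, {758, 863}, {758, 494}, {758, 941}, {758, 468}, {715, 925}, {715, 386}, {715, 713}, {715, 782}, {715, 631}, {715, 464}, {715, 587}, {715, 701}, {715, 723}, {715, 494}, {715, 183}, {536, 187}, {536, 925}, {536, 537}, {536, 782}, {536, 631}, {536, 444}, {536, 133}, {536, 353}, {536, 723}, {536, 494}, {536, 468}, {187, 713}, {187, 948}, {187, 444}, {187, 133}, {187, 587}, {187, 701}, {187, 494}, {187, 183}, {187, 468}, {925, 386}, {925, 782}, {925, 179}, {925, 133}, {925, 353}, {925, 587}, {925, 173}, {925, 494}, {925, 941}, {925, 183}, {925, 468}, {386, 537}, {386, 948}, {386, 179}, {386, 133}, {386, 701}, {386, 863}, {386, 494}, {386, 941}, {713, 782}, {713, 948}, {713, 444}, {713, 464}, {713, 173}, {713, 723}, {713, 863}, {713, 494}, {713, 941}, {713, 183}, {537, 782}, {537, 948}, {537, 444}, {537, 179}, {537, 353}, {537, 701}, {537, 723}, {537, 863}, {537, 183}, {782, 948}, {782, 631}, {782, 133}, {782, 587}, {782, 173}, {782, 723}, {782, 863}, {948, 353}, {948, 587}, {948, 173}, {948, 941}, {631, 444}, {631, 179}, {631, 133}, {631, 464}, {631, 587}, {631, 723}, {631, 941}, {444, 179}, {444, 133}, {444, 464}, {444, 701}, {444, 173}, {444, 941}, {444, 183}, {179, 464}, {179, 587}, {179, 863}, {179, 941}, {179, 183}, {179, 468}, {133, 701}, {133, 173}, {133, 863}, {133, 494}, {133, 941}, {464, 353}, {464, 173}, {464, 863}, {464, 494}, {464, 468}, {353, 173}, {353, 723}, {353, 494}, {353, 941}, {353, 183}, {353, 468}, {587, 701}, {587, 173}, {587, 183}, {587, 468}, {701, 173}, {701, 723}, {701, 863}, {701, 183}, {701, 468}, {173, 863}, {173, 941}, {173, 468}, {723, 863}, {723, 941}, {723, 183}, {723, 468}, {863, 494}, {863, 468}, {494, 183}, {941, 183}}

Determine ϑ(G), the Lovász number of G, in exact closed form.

sqrt(29)

deg(353) = 14; N(353) = {617, 907, 401, 536, 925, 537, 948, 464, 173, 723, 494, 941, 183, 468}.
N(133) = {907, 401, 536, 187, 925, 386, 782, 631, 444, 701, 173, 863, 494, 941}, |N(133)| = 14.
N(758) = {617, 536, 187, 386, 713, 948, 631, 179, 587, 723, 863, 494, 941, 468}, |N(758)| = 14.
Vertex 723 has 14 neighbors: 907, 758, 715, 536, 713, 537, 782, 631, 353, 701, 863, 941, 183, 468.
deg(v) = 14 for all v (|V|=29); Paley(29): SR with (k,λ,μ)=(14,6,7).
Distinct eigenvalues (to 5 d.p.): [14.0, 2.19258, -3.19258].
−29·(-sqrt(29)/2 - 1/2) / ((14)−(-sqrt(29)/2 - 1/2)) = sqrt(29) = ϑ(G).
ϑ(G) ≈ 5.385165.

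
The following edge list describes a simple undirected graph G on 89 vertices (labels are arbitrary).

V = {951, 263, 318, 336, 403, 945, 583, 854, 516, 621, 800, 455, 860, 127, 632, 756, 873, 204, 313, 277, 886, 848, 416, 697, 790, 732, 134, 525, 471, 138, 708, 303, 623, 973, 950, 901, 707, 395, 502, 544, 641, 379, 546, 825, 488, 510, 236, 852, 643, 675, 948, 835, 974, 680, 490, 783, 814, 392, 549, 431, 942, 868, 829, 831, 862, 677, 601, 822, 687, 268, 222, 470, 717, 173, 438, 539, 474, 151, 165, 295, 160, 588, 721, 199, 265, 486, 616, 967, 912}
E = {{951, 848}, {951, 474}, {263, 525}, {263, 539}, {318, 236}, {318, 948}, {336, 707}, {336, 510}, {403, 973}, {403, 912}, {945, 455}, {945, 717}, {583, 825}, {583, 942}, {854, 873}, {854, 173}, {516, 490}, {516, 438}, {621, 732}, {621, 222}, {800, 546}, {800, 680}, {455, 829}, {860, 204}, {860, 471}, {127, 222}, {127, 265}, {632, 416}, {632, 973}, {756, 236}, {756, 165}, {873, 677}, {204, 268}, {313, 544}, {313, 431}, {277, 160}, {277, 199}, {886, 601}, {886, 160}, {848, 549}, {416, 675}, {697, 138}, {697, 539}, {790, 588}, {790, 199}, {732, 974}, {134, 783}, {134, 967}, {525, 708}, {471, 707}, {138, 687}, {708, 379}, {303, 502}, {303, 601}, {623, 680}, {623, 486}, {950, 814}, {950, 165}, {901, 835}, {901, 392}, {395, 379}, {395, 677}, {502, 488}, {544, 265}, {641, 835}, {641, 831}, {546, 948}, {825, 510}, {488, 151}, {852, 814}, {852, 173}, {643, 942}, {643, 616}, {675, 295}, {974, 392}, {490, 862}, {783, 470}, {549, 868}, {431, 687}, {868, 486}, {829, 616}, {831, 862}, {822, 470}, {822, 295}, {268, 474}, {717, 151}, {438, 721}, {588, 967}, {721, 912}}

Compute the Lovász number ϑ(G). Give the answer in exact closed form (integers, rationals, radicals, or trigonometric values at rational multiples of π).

89*cos(pi/89)/(cos(pi/89) + 1)

N(151) = {488, 717}, |N(151)| = 2.
deg(951) = 2; N(951) = {848, 474}.
Vertex 379 has 2 neighbors: 708, 395.
N(138) = {697, 687}, |N(138)| = 2.
Regular of degree 2 on 89 vertices: this is C_{89}, the 89-cycle.
spec(A) ≈ [2.0, 1.99502, 1.9801, 1.95531, 1.92078, 1.87669, 1.82324, 1.76071, 1.68941, 1.60969, 1.52196, 1.42664, 1.32421, 1.21519, 1.10011, 0.97955, 0.85411, 0.72442, 0.59112, 0.45487, 0.31635, 0.17626, 0.0353, -0.10585, -0.24646, -0.38585, -0.52332, -0.65818, -0.78976, -0.9174, -1.04048, -1.15837, -1.27049, -1.37628, -1.47522, -1.5668, -1.65058, -1.72614, -1.79309, -1.85112, -1.89992, -1.93926, -1.96893, -1.9888, -1.99875] (distinct, 5 d.p.).
With N=89: ϑ(G) = 89·(-(-1)*2*cos(pi/89))/(2−(-2*cos(pi/89))) = 89*cos(pi/89)/(cos(pi/89) + 1).
Numerically 44.4861353.
Check 44 ≤ 89*cos(pi/89)/(cos(pi/89) + 1) ≤ 45: both strict.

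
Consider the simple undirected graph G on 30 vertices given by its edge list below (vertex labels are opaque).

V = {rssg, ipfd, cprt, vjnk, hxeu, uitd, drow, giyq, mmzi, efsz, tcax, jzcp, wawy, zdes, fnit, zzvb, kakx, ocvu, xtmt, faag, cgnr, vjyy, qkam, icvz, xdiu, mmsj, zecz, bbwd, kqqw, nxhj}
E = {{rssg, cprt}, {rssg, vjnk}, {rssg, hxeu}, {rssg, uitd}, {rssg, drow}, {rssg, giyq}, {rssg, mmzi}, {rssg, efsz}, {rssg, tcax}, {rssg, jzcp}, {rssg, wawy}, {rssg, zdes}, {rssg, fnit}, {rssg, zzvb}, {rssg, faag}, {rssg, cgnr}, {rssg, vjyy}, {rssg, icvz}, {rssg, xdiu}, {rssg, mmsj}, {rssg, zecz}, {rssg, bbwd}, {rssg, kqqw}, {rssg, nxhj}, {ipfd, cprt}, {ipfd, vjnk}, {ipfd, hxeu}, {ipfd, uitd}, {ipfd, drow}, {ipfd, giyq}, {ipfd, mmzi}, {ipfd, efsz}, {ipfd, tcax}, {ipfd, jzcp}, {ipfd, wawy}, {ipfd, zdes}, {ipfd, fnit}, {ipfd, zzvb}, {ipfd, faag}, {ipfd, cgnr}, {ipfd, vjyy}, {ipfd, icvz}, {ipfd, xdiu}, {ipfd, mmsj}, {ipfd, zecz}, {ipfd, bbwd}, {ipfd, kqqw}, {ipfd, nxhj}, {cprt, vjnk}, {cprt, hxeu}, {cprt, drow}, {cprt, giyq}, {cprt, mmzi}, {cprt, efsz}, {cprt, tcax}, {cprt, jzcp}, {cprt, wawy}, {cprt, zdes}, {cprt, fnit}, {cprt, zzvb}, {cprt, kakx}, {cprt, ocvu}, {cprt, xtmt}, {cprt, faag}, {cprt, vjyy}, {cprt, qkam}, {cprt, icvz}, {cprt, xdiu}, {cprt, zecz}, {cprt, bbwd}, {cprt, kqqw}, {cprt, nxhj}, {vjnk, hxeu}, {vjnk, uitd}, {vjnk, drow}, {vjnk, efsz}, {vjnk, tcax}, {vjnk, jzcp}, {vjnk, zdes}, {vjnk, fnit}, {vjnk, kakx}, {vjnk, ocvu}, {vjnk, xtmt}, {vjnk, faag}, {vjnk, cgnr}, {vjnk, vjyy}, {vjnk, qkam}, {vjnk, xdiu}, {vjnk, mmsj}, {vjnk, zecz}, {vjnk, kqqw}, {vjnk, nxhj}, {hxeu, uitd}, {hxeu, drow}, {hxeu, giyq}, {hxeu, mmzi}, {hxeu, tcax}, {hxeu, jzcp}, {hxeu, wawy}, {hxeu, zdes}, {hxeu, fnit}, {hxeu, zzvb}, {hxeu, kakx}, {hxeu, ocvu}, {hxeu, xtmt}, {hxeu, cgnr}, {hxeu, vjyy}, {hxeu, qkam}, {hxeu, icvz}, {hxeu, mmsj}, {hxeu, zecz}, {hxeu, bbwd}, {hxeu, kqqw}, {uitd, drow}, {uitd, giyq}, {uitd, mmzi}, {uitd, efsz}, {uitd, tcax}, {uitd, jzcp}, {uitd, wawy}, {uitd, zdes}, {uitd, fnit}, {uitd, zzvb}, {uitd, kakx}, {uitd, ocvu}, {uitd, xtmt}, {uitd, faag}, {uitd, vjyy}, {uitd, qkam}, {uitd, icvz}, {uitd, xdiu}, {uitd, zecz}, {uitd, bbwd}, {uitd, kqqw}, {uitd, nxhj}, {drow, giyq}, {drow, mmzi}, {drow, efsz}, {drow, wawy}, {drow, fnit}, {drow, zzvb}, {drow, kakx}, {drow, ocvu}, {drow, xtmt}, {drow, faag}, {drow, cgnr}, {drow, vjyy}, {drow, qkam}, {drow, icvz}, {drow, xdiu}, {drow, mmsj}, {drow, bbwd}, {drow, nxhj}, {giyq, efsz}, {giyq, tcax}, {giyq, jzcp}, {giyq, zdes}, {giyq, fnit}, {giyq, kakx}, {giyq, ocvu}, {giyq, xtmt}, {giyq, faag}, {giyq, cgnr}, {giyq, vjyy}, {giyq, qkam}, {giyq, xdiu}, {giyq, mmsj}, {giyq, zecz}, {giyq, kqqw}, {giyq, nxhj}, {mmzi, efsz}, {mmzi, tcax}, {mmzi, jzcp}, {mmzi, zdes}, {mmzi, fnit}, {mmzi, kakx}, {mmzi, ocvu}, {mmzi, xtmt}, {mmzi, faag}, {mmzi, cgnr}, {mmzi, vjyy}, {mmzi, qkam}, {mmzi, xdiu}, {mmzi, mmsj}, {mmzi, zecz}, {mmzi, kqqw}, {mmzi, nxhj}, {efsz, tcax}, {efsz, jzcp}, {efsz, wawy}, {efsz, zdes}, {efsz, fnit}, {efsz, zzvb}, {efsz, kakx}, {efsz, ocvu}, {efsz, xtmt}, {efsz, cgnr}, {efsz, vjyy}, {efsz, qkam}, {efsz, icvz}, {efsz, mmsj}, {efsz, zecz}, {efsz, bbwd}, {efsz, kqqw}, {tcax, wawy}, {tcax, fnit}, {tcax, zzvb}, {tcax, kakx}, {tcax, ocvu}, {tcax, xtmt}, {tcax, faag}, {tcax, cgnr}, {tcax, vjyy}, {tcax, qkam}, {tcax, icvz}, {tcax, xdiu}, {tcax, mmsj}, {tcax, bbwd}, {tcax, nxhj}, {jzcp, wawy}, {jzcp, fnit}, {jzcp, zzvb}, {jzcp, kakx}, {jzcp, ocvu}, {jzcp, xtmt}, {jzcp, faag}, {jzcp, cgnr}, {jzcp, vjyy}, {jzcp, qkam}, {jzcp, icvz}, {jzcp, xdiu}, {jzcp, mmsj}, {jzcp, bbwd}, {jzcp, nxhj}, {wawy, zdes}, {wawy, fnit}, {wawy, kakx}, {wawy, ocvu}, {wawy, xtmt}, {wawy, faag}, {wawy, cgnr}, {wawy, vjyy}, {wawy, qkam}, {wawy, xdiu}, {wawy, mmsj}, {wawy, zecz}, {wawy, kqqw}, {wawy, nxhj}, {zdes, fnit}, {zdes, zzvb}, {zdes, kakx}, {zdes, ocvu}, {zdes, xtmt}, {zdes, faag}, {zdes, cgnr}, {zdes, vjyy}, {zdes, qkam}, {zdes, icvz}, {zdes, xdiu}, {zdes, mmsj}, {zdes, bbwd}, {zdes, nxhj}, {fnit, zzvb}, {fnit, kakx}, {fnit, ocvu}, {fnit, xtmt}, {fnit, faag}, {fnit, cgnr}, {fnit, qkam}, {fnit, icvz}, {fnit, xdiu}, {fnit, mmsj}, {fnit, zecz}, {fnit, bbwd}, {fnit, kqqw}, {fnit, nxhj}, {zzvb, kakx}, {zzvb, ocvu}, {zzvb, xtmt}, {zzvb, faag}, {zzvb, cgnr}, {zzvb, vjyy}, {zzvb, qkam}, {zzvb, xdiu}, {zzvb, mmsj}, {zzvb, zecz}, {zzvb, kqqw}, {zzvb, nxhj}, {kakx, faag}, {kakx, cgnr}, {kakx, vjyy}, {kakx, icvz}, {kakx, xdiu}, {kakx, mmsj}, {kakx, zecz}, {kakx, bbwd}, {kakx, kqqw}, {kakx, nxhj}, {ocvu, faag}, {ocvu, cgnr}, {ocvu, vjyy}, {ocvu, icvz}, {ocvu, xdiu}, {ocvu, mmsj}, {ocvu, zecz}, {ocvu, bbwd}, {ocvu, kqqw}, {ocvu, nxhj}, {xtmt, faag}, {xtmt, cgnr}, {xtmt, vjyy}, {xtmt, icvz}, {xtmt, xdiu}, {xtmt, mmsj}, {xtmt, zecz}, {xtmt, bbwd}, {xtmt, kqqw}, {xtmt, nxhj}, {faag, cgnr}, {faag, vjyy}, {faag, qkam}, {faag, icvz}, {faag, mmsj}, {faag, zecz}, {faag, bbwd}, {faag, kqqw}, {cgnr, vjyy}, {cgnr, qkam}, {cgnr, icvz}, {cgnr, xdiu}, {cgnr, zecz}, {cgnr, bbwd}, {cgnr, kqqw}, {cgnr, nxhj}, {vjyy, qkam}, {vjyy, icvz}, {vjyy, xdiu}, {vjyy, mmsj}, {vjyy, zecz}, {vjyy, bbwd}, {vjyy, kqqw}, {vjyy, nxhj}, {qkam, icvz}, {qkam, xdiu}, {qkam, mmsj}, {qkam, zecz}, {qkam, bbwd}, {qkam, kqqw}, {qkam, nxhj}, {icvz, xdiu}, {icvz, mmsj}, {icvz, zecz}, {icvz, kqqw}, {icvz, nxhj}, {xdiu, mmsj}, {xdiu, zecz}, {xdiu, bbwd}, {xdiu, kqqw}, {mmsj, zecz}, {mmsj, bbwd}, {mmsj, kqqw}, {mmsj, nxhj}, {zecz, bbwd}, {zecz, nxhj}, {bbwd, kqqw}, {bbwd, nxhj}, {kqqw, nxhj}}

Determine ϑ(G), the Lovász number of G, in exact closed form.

7

Vertex mmsj has 26 neighbors: rssg, ipfd, vjnk, hxeu, drow, giyq, mmzi, efsz, tcax, jzcp, wawy, zdes, fnit, zzvb, kakx, ocvu, xtmt, faag, vjyy, qkam, icvz, xdiu, zecz, bbwd, kqqw, nxhj.
deg(tcax) = 24; N(tcax) = {rssg, ipfd, cprt, vjnk, hxeu, uitd, giyq, mmzi, efsz, wawy, fnit, zzvb, kakx, ocvu, xtmt, faag, cgnr, vjyy, qkam, icvz, xdiu, mmsj, bbwd, nxhj}.
Vertex zecz has 24 neighbors: rssg, ipfd, cprt, vjnk, hxeu, uitd, giyq, mmzi, efsz, wawy, fnit, zzvb, kakx, ocvu, xtmt, faag, cgnr, vjyy, qkam, icvz, xdiu, mmsj, bbwd, nxhj.
N(jzcp) = {rssg, ipfd, cprt, vjnk, hxeu, uitd, giyq, mmzi, efsz, wawy, fnit, zzvb, kakx, ocvu, xtmt, faag, cgnr, vjyy, qkam, icvz, xdiu, mmsj, bbwd, nxhj}, |N(jzcp)| = 24.
G = K_{7,6,6,5,4,2}: α = 7 = χ(Ḡ), so ϑ = 7.
Numerically 7.00000.
Lovász sandwich 7 ≤ 7 ≤ 7: collapsed.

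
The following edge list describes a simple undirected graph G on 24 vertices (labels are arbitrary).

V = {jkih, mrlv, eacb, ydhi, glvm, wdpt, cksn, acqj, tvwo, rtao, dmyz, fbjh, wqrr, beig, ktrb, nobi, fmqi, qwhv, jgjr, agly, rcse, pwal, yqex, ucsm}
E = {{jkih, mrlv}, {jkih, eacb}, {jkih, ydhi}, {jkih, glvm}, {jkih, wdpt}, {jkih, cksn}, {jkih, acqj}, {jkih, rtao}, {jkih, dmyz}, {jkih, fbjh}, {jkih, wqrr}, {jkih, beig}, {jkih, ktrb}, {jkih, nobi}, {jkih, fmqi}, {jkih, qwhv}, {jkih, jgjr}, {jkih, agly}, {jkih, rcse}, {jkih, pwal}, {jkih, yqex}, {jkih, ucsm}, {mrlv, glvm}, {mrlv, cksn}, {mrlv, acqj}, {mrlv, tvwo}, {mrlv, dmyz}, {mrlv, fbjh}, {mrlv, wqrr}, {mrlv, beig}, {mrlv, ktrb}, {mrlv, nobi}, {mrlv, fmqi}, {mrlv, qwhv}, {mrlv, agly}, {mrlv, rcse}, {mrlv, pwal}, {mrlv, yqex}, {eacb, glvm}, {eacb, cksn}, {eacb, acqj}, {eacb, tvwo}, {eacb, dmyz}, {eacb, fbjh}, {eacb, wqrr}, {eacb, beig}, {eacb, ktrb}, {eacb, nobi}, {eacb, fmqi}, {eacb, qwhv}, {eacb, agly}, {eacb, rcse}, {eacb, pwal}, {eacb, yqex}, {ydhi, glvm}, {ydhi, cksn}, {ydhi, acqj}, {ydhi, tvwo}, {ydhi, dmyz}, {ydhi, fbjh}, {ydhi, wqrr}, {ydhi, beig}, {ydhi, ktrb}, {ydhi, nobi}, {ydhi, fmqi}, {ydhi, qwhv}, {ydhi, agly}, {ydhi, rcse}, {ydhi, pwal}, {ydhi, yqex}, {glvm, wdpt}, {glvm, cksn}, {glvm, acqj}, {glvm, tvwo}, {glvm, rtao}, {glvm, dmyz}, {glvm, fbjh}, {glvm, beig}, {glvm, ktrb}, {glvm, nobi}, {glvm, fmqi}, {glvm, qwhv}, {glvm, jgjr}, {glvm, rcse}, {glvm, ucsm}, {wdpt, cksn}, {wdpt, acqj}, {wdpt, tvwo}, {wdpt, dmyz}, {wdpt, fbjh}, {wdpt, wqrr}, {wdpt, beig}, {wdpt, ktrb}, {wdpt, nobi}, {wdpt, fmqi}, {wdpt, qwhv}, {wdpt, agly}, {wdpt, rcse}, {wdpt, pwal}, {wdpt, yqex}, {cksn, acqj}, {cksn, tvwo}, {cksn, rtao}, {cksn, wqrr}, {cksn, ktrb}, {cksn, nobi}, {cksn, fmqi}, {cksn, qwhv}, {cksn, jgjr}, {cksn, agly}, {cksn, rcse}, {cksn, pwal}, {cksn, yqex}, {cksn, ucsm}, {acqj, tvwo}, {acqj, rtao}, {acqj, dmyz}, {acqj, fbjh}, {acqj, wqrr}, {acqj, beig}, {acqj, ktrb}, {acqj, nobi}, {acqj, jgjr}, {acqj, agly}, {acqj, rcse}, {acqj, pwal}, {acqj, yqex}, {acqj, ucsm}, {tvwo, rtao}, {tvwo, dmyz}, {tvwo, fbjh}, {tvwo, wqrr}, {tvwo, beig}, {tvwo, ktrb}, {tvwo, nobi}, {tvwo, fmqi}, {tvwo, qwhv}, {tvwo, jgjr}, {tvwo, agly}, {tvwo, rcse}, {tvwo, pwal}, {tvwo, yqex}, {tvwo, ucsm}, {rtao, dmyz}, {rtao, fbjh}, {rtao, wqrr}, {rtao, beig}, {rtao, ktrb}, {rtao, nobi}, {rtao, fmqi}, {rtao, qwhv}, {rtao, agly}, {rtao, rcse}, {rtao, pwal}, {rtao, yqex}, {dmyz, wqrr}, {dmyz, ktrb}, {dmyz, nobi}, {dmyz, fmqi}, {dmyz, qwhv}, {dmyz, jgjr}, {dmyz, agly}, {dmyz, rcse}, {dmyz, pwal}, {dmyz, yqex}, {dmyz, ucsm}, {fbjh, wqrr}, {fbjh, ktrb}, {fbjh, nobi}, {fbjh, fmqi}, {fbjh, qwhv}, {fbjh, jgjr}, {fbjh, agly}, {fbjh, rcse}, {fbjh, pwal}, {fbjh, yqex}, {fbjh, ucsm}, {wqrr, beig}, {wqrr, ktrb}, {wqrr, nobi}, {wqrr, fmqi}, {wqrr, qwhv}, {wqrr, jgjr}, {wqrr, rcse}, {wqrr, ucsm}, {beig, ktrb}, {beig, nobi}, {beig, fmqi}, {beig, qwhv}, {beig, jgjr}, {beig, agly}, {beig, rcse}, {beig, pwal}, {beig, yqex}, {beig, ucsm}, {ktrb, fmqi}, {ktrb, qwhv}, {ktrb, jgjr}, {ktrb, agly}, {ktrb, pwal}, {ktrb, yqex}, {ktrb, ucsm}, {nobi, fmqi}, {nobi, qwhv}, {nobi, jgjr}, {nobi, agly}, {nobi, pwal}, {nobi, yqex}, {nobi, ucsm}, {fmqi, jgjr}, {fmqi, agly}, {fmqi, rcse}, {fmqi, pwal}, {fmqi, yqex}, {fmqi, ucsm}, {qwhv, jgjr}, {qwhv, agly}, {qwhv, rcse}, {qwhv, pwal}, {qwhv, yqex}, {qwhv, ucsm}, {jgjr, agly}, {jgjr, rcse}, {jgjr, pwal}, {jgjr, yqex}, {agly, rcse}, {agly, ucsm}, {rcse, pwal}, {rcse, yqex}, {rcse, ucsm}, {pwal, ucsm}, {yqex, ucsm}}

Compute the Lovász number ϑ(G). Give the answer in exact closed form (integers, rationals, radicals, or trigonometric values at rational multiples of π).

Vertex acqj has 21 neighbors: jkih, mrlv, eacb, ydhi, glvm, wdpt, cksn, tvwo, rtao, dmyz, fbjh, wqrr, beig, ktrb, nobi, jgjr, agly, rcse, pwal, yqex, ucsm.
deg(agly) = 19; N(agly) = {jkih, mrlv, eacb, ydhi, wdpt, cksn, acqj, tvwo, rtao, dmyz, fbjh, beig, ktrb, nobi, fmqi, qwhv, jgjr, rcse, ucsm}.
N(wdpt) = {jkih, glvm, cksn, acqj, tvwo, dmyz, fbjh, wqrr, beig, ktrb, nobi, fmqi, qwhv, agly, rcse, pwal, yqex}, |N(wdpt)| = 17.
Vertex glvm has 19 neighbors: jkih, mrlv, eacb, ydhi, wdpt, cksn, acqj, tvwo, rtao, dmyz, fbjh, beig, ktrb, nobi, fmqi, qwhv, jgjr, rcse, ucsm.
6 parts of sizes [7, 5, 4, 3, 3, 2]; α(G) = 7 = ϑ (perfect).
≈ 7.00000000 (to 8 d.p.).
Sandwich: α(G)=7 ≤ ϑ(G)=7 ≤ χ(Ḡ)=7 (collapsed).

7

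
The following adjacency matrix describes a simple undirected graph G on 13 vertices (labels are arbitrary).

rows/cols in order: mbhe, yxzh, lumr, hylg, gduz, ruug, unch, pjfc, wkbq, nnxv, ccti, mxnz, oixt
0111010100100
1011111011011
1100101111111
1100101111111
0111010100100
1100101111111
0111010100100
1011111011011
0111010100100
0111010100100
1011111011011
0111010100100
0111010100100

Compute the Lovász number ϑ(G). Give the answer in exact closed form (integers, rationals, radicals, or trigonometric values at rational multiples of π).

Vertex ccti has 10 neighbors: mbhe, lumr, hylg, gduz, ruug, unch, wkbq, nnxv, mxnz, oixt.
Vertex mbhe has 6 neighbors: yxzh, lumr, hylg, ruug, pjfc, ccti.
deg(hylg) = 10; N(hylg) = {mbhe, yxzh, gduz, unch, pjfc, wkbq, nnxv, ccti, mxnz, oixt}.
N(gduz) = {yxzh, lumr, hylg, ruug, pjfc, ccti}, |N(gduz)| = 6.
Complete 3-partite, parts [7, 3, 3]: perfect, ϑ = α = 7.
≈ 7.000000 (to 6 d.p.).
Lovász sandwich 7 ≤ 7 ≤ 7: collapsed.

7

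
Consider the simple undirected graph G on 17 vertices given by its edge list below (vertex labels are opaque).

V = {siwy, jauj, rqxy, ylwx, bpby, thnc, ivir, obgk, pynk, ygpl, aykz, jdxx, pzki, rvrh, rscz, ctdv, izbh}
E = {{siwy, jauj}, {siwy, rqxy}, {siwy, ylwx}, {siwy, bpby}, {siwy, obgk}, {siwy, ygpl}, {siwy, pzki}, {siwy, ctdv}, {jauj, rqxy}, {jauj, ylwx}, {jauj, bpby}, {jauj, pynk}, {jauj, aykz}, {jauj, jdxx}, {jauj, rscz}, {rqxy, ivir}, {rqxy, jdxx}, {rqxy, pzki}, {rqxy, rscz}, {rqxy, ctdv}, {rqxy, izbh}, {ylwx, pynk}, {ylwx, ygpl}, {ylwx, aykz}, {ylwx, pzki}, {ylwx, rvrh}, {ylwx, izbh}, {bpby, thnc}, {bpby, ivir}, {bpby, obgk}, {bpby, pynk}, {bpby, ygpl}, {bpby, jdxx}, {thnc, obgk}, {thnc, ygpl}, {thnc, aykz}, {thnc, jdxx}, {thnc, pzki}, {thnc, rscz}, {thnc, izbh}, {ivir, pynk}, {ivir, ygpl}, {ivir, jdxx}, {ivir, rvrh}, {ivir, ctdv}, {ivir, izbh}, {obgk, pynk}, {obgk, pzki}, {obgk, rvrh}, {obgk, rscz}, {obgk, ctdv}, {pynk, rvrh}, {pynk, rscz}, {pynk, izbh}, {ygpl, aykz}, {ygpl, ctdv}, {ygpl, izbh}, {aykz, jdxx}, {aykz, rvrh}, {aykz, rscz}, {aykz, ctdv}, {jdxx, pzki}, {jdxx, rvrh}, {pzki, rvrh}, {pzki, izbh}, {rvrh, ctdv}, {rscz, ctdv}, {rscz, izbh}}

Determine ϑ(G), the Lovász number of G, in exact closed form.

Vertex ylwx has 8 neighbors: siwy, jauj, pynk, ygpl, aykz, pzki, rvrh, izbh.
N(aykz) = {jauj, ylwx, thnc, ygpl, jdxx, rvrh, rscz, ctdv}, |N(aykz)| = 8.
deg(jdxx) = 8; N(jdxx) = {jauj, rqxy, bpby, thnc, ivir, aykz, pzki, rvrh}.
Vertex obgk has 8 neighbors: siwy, bpby, thnc, pynk, pzki, rvrh, rscz, ctdv.
G on 17 vertices is 8-regular; SR(17,8,3,4) — a Paley graph.
spec(A) ≈ [8.0, 1.561553, -2.561553] (distinct, 6 d.p.).
With N=17: ϑ(G) = 17·(-(-sqrt(17)/2 - 1/2))/(8−(-sqrt(17)/2 - 1/2)) = sqrt(17).
Numerically 4.123105626.

sqrt(17)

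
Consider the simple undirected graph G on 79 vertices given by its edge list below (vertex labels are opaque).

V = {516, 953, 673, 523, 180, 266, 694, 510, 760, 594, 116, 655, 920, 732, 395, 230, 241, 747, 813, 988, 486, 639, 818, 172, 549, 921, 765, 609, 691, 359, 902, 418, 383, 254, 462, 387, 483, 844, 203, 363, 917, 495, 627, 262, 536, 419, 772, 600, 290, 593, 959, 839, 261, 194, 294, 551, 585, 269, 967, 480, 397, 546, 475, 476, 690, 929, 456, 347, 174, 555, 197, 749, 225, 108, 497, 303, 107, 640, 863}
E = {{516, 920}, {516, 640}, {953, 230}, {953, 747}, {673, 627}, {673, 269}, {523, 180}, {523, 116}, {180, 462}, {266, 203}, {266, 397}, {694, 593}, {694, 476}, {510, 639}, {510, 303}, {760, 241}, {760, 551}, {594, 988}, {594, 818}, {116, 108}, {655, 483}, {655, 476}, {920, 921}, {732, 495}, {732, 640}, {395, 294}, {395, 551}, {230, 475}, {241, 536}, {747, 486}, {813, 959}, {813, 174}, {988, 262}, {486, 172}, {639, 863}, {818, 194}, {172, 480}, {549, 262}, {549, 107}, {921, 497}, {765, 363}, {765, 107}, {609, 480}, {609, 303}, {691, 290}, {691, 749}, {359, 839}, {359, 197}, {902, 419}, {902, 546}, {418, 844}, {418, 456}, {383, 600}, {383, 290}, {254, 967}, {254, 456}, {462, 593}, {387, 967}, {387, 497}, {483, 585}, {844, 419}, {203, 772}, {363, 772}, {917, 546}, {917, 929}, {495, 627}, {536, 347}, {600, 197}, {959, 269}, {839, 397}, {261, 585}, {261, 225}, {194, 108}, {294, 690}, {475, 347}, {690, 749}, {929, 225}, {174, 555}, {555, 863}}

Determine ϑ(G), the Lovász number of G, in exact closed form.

Vertex 929 has 2 neighbors: 917, 225.
deg(536) = 2; N(536) = {241, 347}.
Vertex 456 has 2 neighbors: 418, 254.
deg(546) = 2; N(546) = {902, 917}.
2-regular, N=79; this is C_{79}, the 79-cycle.
spec(A) ≈ [2.0, 1.99368, 1.97475, 1.94334, 1.89964, 1.84393, 1.77657, 1.69797, 1.60863, 1.50913, 1.40008, 1.28219, 1.15618, 1.02287, 0.88309, 0.73773, 0.5877, 0.43396, 0.27747, 0.11923, -0.03976, -0.19851, -0.356, -0.51123, -0.66324, -0.81105, -0.95374, -1.09039, -1.22015, -1.3422, -1.45576, -1.56011, -1.65461, -1.73864, -1.81168, -1.87327, -1.92301, -1.96059, -1.98578, -1.99842] (distinct, 5 d.p.).
ϑ = −N·λ_min/(λ_max−λ_min) = −79·(-2*cos(pi/79))/(2−(-2*cos(pi/79))) = 79*cos(pi/79)/(cos(pi/79) + 1).
≈ 39.48437942 (to 8 d.p.).
α=39, χ(Ḡ)=40; ϑ=79*cos(pi/79)/(cos(pi/79) + 1) lies between (both strict).

79*cos(pi/79)/(cos(pi/79) + 1)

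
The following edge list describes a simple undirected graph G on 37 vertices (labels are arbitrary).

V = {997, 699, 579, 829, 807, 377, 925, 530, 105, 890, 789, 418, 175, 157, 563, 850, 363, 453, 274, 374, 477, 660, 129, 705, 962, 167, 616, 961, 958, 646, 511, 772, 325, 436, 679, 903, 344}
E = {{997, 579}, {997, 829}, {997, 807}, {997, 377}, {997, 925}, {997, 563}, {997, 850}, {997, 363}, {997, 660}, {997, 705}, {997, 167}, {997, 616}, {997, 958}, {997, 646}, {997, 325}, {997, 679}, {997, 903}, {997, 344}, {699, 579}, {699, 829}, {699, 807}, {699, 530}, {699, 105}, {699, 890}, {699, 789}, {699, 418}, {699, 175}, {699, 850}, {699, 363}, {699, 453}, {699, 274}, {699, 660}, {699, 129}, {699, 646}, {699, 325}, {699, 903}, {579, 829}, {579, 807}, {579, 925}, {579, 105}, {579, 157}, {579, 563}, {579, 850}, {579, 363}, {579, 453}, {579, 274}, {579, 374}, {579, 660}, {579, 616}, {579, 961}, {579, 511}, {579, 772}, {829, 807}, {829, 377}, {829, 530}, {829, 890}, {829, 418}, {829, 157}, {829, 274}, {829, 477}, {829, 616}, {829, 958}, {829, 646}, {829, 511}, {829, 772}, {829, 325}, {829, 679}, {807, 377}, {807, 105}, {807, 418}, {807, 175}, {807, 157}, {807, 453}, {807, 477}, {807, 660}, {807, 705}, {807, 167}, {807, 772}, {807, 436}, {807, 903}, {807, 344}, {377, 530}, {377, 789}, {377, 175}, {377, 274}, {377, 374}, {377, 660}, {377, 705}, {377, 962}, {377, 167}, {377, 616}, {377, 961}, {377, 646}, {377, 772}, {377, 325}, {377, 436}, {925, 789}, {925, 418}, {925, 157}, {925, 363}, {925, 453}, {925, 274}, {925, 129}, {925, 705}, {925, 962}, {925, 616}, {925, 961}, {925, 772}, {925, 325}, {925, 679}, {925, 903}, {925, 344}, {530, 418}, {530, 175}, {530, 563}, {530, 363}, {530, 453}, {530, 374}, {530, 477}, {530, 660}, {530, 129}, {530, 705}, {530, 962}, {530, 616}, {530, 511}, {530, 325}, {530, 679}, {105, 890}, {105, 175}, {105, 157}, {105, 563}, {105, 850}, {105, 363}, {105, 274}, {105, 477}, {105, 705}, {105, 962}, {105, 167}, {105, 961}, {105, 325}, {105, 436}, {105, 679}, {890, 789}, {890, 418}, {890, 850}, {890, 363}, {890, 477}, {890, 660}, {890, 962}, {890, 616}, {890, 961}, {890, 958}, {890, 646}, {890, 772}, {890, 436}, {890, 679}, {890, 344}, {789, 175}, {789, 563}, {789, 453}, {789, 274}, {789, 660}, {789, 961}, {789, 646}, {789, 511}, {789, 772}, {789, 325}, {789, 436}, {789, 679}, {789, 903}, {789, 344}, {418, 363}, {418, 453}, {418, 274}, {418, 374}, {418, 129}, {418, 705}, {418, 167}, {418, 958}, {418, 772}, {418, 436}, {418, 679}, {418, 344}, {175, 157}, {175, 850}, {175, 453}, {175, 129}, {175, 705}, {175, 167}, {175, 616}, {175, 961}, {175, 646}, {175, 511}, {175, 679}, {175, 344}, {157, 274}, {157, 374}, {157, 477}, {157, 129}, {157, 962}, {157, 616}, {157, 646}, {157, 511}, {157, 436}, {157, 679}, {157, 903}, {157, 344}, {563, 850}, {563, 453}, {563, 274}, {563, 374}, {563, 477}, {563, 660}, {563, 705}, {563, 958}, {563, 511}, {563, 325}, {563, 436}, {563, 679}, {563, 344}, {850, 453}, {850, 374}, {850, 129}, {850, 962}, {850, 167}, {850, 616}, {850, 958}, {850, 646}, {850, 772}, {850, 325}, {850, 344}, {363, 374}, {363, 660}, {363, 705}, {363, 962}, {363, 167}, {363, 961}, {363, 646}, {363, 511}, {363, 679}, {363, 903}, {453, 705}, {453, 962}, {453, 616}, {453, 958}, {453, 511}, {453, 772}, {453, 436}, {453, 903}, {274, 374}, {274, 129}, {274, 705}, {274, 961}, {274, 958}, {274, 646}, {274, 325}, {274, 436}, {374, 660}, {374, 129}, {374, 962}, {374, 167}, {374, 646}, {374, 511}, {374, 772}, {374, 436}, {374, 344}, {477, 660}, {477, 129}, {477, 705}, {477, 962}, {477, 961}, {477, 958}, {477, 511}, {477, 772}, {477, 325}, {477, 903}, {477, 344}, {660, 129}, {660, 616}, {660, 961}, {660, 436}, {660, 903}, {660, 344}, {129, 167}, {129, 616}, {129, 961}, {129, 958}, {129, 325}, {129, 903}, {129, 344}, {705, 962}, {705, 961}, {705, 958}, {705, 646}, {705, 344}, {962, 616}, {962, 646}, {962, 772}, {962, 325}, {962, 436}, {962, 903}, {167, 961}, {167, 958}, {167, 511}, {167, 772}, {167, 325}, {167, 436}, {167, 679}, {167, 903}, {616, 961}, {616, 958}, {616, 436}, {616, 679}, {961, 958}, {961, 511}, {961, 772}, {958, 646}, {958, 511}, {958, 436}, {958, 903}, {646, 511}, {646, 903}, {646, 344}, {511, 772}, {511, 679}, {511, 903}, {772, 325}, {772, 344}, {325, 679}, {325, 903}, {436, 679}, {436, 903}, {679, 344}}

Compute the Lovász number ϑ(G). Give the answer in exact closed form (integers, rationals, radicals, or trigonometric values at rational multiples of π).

sqrt(37)

N(418) = {699, 829, 807, 925, 530, 890, 363, 453, 274, 374, 129, 705, 167, 958, 772, 436, 679, 344}, |N(418)| = 18.
Vertex 530 has 18 neighbors: 699, 829, 377, 418, 175, 563, 363, 453, 374, 477, 660, 129, 705, 962, 616, 511, 325, 679.
N(157) = {579, 829, 807, 925, 105, 175, 274, 374, 477, 129, 962, 616, 646, 511, 436, 679, 903, 344}, |N(157)| = 18.
Vertex 374 has 18 neighbors: 579, 377, 530, 418, 157, 563, 850, 363, 274, 660, 129, 962, 167, 646, 511, 772, 436, 344.
Every vertex has degree 18 (N=37); SR(37,18,8,9) — a Paley graph.
A has 3 distinct eigenvalues ≈ [18.0, 2.541381, -3.541381].
Lovász: ϑ = −37(-sqrt(37)/2 - 1/2)/(18+-(-sqrt(37)/2 - 1/2)) = sqrt(37).
= 6.082762530… (decimal).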